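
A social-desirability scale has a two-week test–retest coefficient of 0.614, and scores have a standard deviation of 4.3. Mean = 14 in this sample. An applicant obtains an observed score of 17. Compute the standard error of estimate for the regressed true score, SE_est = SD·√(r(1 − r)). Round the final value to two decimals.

SE_est = 4.3000·√(0.6140·0.3860) ≈ 2.0934

2.09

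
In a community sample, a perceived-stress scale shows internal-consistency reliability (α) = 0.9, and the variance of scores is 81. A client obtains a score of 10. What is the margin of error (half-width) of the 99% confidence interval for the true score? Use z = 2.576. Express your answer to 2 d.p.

SD = √81 = 9.0000
SEM = 9.0000×√(1 − 0.9000) ≈ 2.8460
Half-width = 2.576×2.8460 ≈ 7.3314

7.33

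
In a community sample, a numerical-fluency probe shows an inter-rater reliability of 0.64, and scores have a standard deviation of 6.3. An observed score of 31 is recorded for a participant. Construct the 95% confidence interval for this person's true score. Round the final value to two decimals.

The standard error of measurement is 6.300·√(1 − 0.640) ≃ 6.300·0.600 ≃ 3.780.
1.96 · SEM ≃ 7.409
CI = 31 ± 7.409 → [23.591, 38.409]

[23.59, 38.41]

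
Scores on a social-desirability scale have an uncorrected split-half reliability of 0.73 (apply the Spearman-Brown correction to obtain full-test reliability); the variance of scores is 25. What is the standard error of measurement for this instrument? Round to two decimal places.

σ = 25^(1/2) = 5.000
r_full = 2·0.73 / (1 + 0.73) ≈ 0.844
The standard error of measurement is 5.000·√(1 − 0.844) ≈ 5.000·0.395 ≈ 1.975.

1.98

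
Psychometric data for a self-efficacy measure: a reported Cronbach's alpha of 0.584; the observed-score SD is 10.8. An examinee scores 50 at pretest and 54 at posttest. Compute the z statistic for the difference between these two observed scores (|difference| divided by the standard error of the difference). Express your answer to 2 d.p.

The standard error of measurement is 10.8000*√(1 − 0.5840) ≈ 10.8000*0.6450 ≈ 6.9658.
Standard error of the difference = 6.9658·√2 ≈ 9.8511
z = 4 / 9.8511 ≈ 0.4060

0.41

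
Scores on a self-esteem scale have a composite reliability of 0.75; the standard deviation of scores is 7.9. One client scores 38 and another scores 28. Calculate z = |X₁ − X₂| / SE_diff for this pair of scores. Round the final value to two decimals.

SEM = 7.900 × √(1 − 0.750) = 7.900 × √0.250 ≈ 7.900 × 0.500 ≈ 3.950
SE_diff = √2 × SEM ≈ 5.586
z = 10 / 5.586 ≈ 1.790

1.79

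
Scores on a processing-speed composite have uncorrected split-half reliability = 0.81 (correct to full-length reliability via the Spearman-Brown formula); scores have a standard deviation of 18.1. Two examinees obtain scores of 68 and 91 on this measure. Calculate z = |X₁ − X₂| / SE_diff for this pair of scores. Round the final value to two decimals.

r_full = 2·0.81 / (1 + 0.81) ≃ 0.89503
SEM = 18.10000 × √(1 − 0.89503) = 18.10000 × √0.10497 ≃ 18.10000 × 0.32399 ≃ 5.86430
Standard error of the difference = 5.86430·√2 ≃ 8.29337
z = 23 / 8.29337 ≃ 2.77330

2.77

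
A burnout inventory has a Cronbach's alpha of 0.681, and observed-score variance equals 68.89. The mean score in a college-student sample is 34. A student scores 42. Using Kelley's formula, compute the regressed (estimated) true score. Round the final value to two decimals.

39.45

T̂ = r·X + (1 − r)·M = 0.6810*42 + 0.3190*34 = 28.6020 + 10.8460 ≈ 39.4480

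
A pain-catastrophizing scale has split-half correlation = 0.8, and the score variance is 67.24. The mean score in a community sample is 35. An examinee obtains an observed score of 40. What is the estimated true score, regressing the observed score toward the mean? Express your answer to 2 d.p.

39.44

Full-length reliability (Spearman-Brown) = 2(0.8)/(1+0.8) ≈ 0.889
T̂ = r·X + (1 − r)·M = 0.889×40 + 0.111×35 ≈ 35.556 + 3.889 ≈ 39.444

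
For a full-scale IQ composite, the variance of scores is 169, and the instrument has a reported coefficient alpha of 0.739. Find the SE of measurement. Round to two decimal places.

6.64

SD = √169 ≃ 13.00000
SEM = 13.00000 · √(1 − 0.73900) = 13.00000 · √0.26100 ≃ 13.00000 · 0.51088 ≃ 6.64146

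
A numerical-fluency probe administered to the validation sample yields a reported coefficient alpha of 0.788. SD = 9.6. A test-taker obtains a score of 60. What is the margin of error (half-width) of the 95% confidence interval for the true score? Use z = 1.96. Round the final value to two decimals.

SEM = 9.600 × √(1 − 0.788) = 9.600 × √0.212 ≈ 9.600 × 0.460 ≈ 4.420
1.96 × SEM ≈ 8.664

8.66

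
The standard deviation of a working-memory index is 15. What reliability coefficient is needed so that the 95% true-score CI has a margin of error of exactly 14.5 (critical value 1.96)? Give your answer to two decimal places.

SEM needed = half-width / z = 14.5/1.96 ≈ 7.3980
r = 1 − (SEM / SD)² = 1 − (7.3980 / 15)² ≈ 1 − 0.2432 ≈ 0.7568

0.76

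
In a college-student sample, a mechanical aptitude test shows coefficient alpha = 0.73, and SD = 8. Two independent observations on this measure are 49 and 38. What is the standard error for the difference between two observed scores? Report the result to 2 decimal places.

SEM = 8.0000 * √(1 − 0.7300) = 8.0000 * √0.2700 ≈ 8.0000 * 0.5196 ≈ 4.1569
Standard error of the difference = 4.1569·√2 ≈ 5.8788

5.88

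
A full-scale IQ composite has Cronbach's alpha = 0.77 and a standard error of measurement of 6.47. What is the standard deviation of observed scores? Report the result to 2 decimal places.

13.49

SD = SEM / √(1 − r) = 6.47 / √0.230 ≈ 6.47 / 0.480 ≈ 13.491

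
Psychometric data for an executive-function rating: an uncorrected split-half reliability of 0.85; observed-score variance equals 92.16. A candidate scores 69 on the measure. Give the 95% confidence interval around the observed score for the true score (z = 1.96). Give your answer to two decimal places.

[63.64, 74.36]

σ = 92.16^(1/2) = 9.6000
Spearman-Brown: r = 2(0.85) / (1 + 0.85) = 1.7000 / 1.8500 ≈ 0.9189
SEM = 9.6000 · √(1 − 0.9189) = 9.6000 · √0.0811 ≈ 9.6000 · 0.2847 ≈ 2.7336
1.96 · SEM ≈ 5.3578
95% CI: 69 ± 5.3578 = [63.6422, 74.3578]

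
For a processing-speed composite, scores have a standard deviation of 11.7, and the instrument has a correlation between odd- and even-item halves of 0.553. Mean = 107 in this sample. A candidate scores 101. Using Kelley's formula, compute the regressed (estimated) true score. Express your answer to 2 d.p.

r_full = 2·0.553 / (1 + 0.553) ≃ 0.712
Estimated true score = 0.712×101 + (1 − 0.712)×107 ≃ 102.727

102.73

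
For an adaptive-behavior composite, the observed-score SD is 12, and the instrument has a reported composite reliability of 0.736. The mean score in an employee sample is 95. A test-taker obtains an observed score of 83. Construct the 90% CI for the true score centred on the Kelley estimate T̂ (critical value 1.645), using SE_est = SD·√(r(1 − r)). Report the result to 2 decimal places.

[77.47, 94.87]

T̂ = 0.736(83) + 0.264(95) ≈ 86.168
SE_est = SD × √(r(1 − r)) = 12.000 × √0.194 ≈ 12.000 × 0.441 ≈ 5.290
90% CI: 86.168 ± 8.701 ≈ (77.467, 94.869)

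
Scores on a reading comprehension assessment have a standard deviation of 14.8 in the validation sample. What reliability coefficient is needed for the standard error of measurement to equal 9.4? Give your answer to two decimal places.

r = 1 − (SEM / SD)² = 1 − (9.400 / 14.8)² ≈ 1 − 0.403 ≈ 0.597

0.60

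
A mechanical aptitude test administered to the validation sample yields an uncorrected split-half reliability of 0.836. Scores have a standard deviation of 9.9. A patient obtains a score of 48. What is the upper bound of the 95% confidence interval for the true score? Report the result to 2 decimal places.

53.80

Full-length reliability (Spearman-Brown) = 2(0.836)/(1+0.836) ≈ 0.91068
SEM = 9.90000 × √(1 − 0.91068) = 9.90000 × √0.08932 ≈ 9.90000 × 0.29887 ≈ 2.95884
Half-width = 1.96×2.95884 ≈ 5.79932
Upper limit = 48 + 5.79932 ≈ 53.79932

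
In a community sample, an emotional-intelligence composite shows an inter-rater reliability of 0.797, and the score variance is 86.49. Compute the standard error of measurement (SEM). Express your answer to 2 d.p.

4.19

SD = √86.49 = 9.3000
The standard error of measurement is 9.3000·√(1 − 0.7970) ≃ 9.3000·0.4506 ≃ 4.1902.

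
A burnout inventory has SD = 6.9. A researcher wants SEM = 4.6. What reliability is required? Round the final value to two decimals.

r = 1 − (4.600/6.9)² ≈ 1 − 0.444 ≈ 0.556

0.56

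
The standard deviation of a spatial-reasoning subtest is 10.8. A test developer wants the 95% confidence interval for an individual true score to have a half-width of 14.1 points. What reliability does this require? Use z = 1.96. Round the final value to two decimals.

SEM needed = half-width / z = 14.1/1.96 ≈ 7.194
Required reliability = 1 − (SEM/SD)² = 1 − 0.444 ≈ 0.556

0.56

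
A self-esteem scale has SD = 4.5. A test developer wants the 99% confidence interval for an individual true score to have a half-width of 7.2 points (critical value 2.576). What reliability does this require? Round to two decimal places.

0.61

SEM needed = half-width / z = 7.2/2.576 ≃ 2.79503
r = 1 − (2.79503/4.5)² ≃ 1 − 0.38579 ≃ 0.61421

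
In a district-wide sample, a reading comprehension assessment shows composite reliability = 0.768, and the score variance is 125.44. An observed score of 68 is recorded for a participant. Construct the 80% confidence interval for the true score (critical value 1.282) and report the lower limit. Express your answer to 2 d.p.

61.08

SD = √125.44 ≃ 11.2000
SEM = 11.2000×√(1 − 0.7680) ≃ 5.3946
1.282 × SEM ≃ 6.9159
Lower bound: 68 − 6.9159 = 61.0841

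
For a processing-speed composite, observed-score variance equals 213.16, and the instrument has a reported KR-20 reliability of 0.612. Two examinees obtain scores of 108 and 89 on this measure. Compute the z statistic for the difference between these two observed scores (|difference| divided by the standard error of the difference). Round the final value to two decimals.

1.48

σ = 213.16^(1/2) = 14.6000
SEM = 14.6000 * √(1 − 0.6120) = 14.6000 * √0.3880 ≈ 14.6000 * 0.6229 ≈ 9.0943
SE_diff = √2 * SEM ≈ 12.8613
z = |108 − 89| / 12.8613 = 19 / 12.8613 ≈ 1.4773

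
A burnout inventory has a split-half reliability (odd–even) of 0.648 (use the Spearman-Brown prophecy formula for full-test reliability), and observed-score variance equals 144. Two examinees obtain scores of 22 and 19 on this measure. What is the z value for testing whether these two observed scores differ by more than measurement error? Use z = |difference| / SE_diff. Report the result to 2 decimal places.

0.38

SD = √144 ≈ 12.00000
Spearman-Brown: r = 2(0.648) / (1 + 0.648) = 1.29600 / 1.64800 ≈ 0.78641
The standard error of measurement is 12.00000·√(1 − 0.78641) ≈ 12.00000·0.46216 ≈ 5.54592.
SE_diff = √2 · SEM ≈ 7.84312
z = |22 − 19| / 7.84312 = 3 / 7.84312 ≈ 0.38250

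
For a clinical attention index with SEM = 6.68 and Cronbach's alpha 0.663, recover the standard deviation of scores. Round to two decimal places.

σ = SEM·(1 − r)^(−1/2) ≈ 6.68×1.72260 ≈ 11.50698

11.51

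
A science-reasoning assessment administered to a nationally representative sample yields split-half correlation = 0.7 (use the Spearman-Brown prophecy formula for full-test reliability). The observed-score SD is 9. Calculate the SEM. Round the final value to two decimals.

3.78

Spearman-Brown: r = 2(0.7) / (1 + 0.7) = 1.40000 / 1.70000 ≈ 0.82353
The standard error of measurement is 9.00000*√(1 − 0.82353) ≈ 9.00000*0.42008 ≈ 3.78076.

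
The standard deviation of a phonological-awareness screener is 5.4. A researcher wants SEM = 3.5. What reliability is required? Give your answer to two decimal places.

0.58

r = 1 − (3.50000/5.4)² ≈ 1 − 0.42010 ≈ 0.57990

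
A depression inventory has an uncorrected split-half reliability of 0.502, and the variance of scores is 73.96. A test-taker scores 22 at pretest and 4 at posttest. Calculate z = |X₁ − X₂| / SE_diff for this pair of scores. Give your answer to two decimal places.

SD = √73.96 ≈ 8.600
Spearman-Brown: r = 2(0.502) / (1 + 0.502) = 1.004 / 1.502 ≈ 0.668
SEM = 8.600·√(1 − 0.668) ≈ 4.952
SE_diff = SEM · √2 ≈ 4.952 · 1.414 ≈ 7.003
z = 18 / 7.003 ≈ 2.570

2.57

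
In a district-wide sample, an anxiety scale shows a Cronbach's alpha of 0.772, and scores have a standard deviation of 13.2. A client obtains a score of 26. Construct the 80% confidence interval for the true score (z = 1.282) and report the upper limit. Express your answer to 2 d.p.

34.08

SEM = 13.200*√(1 − 0.772) ≈ 6.303
1.282 * SEM ≈ 8.080
Upper limit = 26 + 8.080 ≈ 34.080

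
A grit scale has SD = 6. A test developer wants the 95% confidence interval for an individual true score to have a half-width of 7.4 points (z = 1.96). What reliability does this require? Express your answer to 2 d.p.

0.60

Required SEM = 7.4 / 1.96 ≃ 3.776
Required reliability = 1 − (SEM/SD)² = 1 − 0.396 ≃ 0.604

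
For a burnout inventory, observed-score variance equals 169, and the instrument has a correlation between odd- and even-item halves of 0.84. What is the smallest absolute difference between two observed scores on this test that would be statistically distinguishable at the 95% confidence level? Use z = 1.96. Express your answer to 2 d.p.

σ = 169^(1/2) = 13.00000
r_full = 2·0.84 / (1 + 0.84) ≈ 0.91304
The standard error of measurement is 13.00000×√(1 − 0.91304) ≈ 13.00000×0.29488 ≈ 3.83349.
SE_diff = √2 × SEM ≈ 5.42137
Smallest detectable difference = 1.96×5.42137 ≈ 10.62589

10.63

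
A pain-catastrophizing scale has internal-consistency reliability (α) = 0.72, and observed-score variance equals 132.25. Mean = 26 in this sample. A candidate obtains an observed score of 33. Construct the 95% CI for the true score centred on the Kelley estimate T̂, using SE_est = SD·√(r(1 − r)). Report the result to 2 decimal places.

SD = √132.25 ≈ 11.5000
Estimated true score = 0.7200×33 + (1 − 0.7200)×26 ≈ 31.0400
SE_est = 11.5000·√[r(1 − r)] ≈ 5.1635
95% CI: 31.0400 ± 10.1204 ≈ (20.9196, 41.1604)

[20.92, 41.16]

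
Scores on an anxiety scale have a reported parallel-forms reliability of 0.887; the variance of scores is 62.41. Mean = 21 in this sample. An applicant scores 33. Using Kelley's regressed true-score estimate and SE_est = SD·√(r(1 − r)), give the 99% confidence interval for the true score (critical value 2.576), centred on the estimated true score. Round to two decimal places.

SD = √62.41 = 7.9000
T̂ = 0.8870(33) + 0.1130(21) ≈ 31.6440
SE_est = 7.9000·√[r(1 − r)] ≈ 2.5011
CI = 31.6440 ± 2.576 * 2.5011 → [25.2012, 38.0868]

[25.20, 38.09]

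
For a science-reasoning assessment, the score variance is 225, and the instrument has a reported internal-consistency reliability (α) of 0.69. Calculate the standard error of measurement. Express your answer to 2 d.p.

8.35

σ = 225^(1/2) = 15.000
SEM = 15.000 × √(1 − 0.690) = 15.000 × √0.310 ≈ 15.000 × 0.557 ≈ 8.352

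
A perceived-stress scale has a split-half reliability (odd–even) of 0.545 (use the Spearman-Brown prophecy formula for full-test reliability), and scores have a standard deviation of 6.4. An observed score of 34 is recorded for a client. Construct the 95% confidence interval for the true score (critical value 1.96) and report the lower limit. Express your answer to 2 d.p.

27.19

r_full = 2·0.545 / (1 + 0.545) ≃ 0.70550
The standard error of measurement is 6.40000*√(1 − 0.70550) ≃ 6.40000*0.54268 ≃ 3.47313.
1.96 * SEM ≃ 6.80734
Lower bound: 34 − 6.80734 = 27.19266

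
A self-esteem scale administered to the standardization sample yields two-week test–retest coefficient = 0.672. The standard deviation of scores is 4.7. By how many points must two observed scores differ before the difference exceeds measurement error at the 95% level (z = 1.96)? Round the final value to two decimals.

7.46

The standard error of measurement is 4.700*√(1 − 0.672) ≈ 4.700*0.573 ≈ 2.692.
SE_diff = √2 * SEM ≈ 3.807
Minimum reliable difference = 1.96 * SE_diff ≈ 1.96 * 3.807 ≈ 7.461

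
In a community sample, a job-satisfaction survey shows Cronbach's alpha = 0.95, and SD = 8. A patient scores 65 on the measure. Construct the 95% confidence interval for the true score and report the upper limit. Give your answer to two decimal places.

SEM = 8.0000 * √(1 − 0.9500) = 8.0000 * √0.0500 ≃ 8.0000 * 0.2236 ≃ 1.7889
Half-width = 1.96*1.7889 ≃ 3.5062
Upper limit = 65 + 3.5062 ≃ 68.5062

68.51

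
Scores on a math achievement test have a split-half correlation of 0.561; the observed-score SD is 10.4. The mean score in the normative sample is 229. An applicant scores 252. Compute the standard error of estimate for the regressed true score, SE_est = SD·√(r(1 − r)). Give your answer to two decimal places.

4.68

Spearman-Brown: r = 2(0.561) / (1 + 0.561) = 1.12200 / 1.56100 ≈ 0.71877
SE_est = 10.40000×√(0.71877×0.28123) ≈ 4.67583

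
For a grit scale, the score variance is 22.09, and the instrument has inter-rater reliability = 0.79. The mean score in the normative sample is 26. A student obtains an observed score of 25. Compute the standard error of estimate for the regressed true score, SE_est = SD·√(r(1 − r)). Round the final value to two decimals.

1.91

SD = √22.09 = 4.700
SE_est = 4.700×√(0.790×0.210) ≈ 1.914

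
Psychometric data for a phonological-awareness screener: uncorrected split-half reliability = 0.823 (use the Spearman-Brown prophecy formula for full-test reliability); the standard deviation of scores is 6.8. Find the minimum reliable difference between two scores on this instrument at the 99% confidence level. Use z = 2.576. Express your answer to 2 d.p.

Full-length reliability (Spearman-Brown) = 2(0.823)/(1+0.823) ≃ 0.90291
SEM = 6.80000 × √(1 − 0.90291) = 6.80000 × √0.09709 ≃ 6.80000 × 0.31160 ≃ 2.11886
SE_diff = SEM × √2 ≃ 2.11886 × 1.41421 ≃ 2.99652
Smallest detectable difference = 2.576×2.99652 ≃ 7.71904

7.72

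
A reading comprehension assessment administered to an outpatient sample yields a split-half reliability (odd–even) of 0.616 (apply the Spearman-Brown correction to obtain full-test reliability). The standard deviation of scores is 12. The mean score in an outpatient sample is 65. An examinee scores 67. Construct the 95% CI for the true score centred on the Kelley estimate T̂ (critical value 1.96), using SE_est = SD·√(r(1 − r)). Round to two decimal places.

[56.51, 76.54]

r_full = 2·0.616 / (1 + 0.616) ≈ 0.76238
Estimated true score = 0.76238×67 + (1 − 0.76238)×65 ≈ 66.52475
SE_est = SD × √(r(1 − r)) = 12.00000 × √0.18116 ≈ 12.00000 × 0.42563 ≈ 5.10753
CI = 66.52475 ± 1.96 × 5.10753 → [56.51400, 76.53551]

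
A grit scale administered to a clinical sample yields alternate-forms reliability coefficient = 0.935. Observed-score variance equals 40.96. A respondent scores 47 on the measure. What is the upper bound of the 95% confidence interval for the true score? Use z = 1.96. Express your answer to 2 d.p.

SD = √40.96 = 6.40000
SEM = 6.40000·√(1 − 0.93500) ≈ 1.63169
Half-width = 1.96·1.63169 ≈ 3.19811
Upper limit = 47 + 3.19811 ≈ 50.19811

50.20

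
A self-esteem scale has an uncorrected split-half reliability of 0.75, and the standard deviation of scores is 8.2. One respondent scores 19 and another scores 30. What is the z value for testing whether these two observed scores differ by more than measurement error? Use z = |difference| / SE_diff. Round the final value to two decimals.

2.51

Full-length reliability (Spearman-Brown) = 2(0.75)/(1+0.75) ≈ 0.8571
SEM = 8.2000*√(1 − 0.8571) ≈ 3.0993
Standard error of the difference = 3.0993·√2 ≈ 4.3831
z = 11 / 4.3831 ≈ 2.5096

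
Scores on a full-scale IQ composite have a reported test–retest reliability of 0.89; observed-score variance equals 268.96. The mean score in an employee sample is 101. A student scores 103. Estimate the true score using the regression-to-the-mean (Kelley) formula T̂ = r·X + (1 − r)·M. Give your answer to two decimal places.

102.78

T̂ = 0.8900(103) + 0.1100(101) ≈ 102.7800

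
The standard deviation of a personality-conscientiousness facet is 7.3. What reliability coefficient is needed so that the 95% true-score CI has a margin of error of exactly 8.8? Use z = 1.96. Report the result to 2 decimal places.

0.62

Required SEM = 8.8 / 1.96 ≈ 4.490
Required reliability = 1 − (SEM/SD)² = 1 − 0.378 ≈ 0.622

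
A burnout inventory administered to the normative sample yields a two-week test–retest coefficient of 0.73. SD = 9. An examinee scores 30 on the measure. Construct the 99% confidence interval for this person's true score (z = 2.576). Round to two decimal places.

SEM = 9.0000 × √(1 − 0.7300) = 9.0000 × √0.2700 ≈ 9.0000 × 0.5196 ≈ 4.6765
Margin = 2.576 × 4.6765 ≈ 12.0468
Interval: (17.9532, 42.0468)

[17.95, 42.05]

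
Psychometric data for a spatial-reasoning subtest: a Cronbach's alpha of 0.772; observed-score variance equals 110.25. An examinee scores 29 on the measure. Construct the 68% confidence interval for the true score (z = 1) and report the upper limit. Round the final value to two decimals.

34.01

σ = 110.25^(1/2) = 10.500
SEM = 10.500 × √(1 − 0.772) = 10.500 × √0.228 ≃ 10.500 × 0.477 ≃ 5.014
Margin = 1 × 5.014 ≃ 5.014
Upper bound: 29 + 5.014 = 34.014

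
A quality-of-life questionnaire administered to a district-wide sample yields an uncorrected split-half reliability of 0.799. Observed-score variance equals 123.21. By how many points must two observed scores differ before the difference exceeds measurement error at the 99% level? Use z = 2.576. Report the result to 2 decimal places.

13.52

SD = √123.21 ≈ 11.100
Spearman-Brown: r = 2(0.799) / (1 + 0.799) = 1.598 / 1.799 ≈ 0.888
The standard error of measurement is 11.100*√(1 − 0.888) ≈ 11.100*0.334 ≈ 3.710.
SE_diff = √2 * SEM ≈ 5.247
Minimum reliable difference = 2.576 * SE_diff ≈ 2.576 * 5.247 ≈ 13.517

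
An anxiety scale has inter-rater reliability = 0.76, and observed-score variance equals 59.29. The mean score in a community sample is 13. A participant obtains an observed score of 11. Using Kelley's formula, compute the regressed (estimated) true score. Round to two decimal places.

11.48

Estimated true score = 0.760*11 + (1 − 0.760)*13 ≃ 11.480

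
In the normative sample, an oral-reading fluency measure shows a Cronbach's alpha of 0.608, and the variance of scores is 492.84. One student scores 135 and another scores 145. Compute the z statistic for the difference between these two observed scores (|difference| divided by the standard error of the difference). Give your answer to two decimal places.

0.51

SD = √492.84 ≈ 22.20000
The standard error of measurement is 22.20000·√(1 − 0.60800) ≈ 22.20000·0.62610 ≈ 13.89940.
Standard error of the difference = 13.89940·√2 ≈ 19.65672
z = |135 − 145| / 19.65672 = 10 / 19.65672 ≈ 0.50873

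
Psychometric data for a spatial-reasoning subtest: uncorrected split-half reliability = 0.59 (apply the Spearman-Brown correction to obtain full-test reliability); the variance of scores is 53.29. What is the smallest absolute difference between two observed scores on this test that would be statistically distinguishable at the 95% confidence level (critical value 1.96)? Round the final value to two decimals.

SD = √53.29 = 7.300
Spearman-Brown: r = 2(0.59) / (1 + 0.59) = 1.180 / 1.590 ≈ 0.742
SEM = 7.300 × √(1 − 0.742) = 7.300 × √0.258 ≈ 7.300 × 0.508 ≈ 3.707
SE_diff = √2 × SEM ≈ 5.242
Smallest detectable difference = 1.96×5.242 ≈ 10.275

10.28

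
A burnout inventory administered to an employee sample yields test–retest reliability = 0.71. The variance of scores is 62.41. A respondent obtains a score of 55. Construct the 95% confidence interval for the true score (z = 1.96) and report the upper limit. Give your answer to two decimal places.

SD = √62.41 = 7.900
SEM = 7.900 * √(1 − 0.710) = 7.900 * √0.290 ≈ 7.900 * 0.539 ≈ 4.254
1.96 * SEM ≈ 8.338
Upper limit = 55 + 8.338 ≈ 63.338

63.34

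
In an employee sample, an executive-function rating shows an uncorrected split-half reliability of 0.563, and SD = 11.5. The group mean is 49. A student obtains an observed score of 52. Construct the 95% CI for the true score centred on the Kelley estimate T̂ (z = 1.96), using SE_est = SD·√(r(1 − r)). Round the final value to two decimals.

Full-length reliability (Spearman-Brown) = 2(0.563)/(1+0.563) ≈ 0.7204
T̂ = 0.7204(52) + 0.2796(49) ≈ 51.1612
SE_est = SD * √(r(1 − r)) = 11.5000 * √0.2014 ≈ 11.5000 * 0.4488 ≈ 5.1612
95% CI: 51.1612 ± 10.1159 ≈ (41.0453, 61.2771)

[41.05, 61.28]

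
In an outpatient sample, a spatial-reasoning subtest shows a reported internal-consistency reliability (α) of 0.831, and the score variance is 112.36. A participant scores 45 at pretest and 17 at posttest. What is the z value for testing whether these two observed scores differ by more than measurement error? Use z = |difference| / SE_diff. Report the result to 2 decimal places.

σ = 112.36^(1/2) = 10.6000
SEM = 10.6000*√(1 − 0.8310) ≈ 4.3576
SE_diff = √2 * SEM ≈ 6.1626
z = |45 − 17| / 6.1626 = 28 / 6.1626 ≈ 4.5435

4.54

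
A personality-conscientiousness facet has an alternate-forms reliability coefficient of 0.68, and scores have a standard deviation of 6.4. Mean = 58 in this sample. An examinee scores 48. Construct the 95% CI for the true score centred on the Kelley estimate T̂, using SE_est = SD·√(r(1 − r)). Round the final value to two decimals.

T̂ = r·X + (1 − r)·M = 0.6800·48 + 0.3200·58 = 32.6400 + 18.5600 ≈ 51.2000
SE_est = SD · √(r(1 − r)) = 6.4000 · √0.2176 ≈ 6.4000 · 0.4665 ≈ 2.9854
95% CI: 51.2000 ± 5.8515 ≈ (45.3485, 57.0515)

[45.35, 57.05]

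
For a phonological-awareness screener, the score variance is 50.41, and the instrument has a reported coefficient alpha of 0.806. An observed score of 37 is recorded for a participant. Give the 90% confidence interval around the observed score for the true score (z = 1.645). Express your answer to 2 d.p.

SD = √50.41 ≈ 7.1000
SEM = 7.1000×√(1 − 0.8060) ≈ 3.1272
Half-width = 1.645×3.1272 ≈ 5.1443
Interval: (31.8557, 42.1443)

[31.86, 42.14]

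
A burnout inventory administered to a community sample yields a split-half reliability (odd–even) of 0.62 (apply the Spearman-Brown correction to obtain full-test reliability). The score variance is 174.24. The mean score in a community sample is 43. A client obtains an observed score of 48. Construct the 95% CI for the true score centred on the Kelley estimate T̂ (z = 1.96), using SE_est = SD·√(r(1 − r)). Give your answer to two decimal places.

SD = √174.24 = 13.2000
r_full = 2·0.62 / (1 + 0.62) ≈ 0.7654
Estimated true score = 0.7654×48 + (1 − 0.7654)×43 ≈ 46.8272
SE_est = SD × √(r(1 − r)) = 13.2000 × √0.1795 ≈ 13.2000 × 0.4237 ≈ 5.5932
95% CI: 46.8272 ± 10.9627 ≈ (35.8645, 57.7899)

[35.86, 57.79]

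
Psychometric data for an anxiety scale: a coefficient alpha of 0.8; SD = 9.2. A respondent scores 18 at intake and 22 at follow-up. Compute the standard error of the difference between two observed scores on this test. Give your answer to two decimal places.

5.82

SEM = 9.200·√(1 − 0.800) ≈ 4.114
SE_diff = √2 · SEM ≈ 5.819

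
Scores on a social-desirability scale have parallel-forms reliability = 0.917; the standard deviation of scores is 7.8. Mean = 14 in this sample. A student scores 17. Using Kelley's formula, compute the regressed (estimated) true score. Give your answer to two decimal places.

Estimated true score = 0.9170×17 + (1 − 0.9170)×14 ≈ 16.7510

16.75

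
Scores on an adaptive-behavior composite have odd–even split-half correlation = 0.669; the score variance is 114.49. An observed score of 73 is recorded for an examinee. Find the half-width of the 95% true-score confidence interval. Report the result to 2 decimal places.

9.34

SD = √114.49 ≈ 10.700
r_full = 2·0.669 / (1 + 0.669) ≈ 0.802
SEM = 10.700 × √(1 − 0.802) = 10.700 × √0.198 ≈ 10.700 × 0.445 ≈ 4.765
Half-width = 1.96×4.765 ≈ 9.340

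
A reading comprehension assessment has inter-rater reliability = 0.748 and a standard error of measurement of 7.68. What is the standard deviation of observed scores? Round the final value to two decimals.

SD = SEM / √(1 − r) = 7.68 / √0.2520 ≈ 7.68 / 0.5020 ≈ 15.2989

15.30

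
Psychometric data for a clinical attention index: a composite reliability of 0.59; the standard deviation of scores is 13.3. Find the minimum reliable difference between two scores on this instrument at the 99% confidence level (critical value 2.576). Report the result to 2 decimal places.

31.02

SEM = 13.3000 · √(1 − 0.5900) = 13.3000 · √0.4100 ≈ 13.3000 · 0.6403 ≈ 8.5162
SE_diff = SEM · √2 ≈ 8.5162 · 1.4142 ≈ 12.0437
Minimum reliable difference = 2.576 · SE_diff ≈ 2.576 · 12.0437 ≈ 31.0245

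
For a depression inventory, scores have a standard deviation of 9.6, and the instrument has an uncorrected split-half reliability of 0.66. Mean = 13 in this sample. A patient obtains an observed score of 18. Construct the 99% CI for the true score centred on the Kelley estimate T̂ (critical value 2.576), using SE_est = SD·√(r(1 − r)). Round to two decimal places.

[7.00, 26.96]

Spearman-Brown: r = 2(0.66) / (1 + 0.66) = 1.3200 / 1.6600 ≈ 0.7952
T̂ = 0.7952(18) + 0.2048(13) ≈ 16.9759
SE_est = SD · √(r(1 − r)) = 9.6000 · √0.1629 ≈ 9.6000 · 0.4036 ≈ 3.8743
99% CI: 16.9759 ± 9.9801 ≈ (6.9958, 26.9560)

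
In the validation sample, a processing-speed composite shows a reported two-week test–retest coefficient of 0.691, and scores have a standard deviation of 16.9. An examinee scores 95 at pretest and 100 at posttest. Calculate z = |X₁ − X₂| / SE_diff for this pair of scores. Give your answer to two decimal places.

0.38

SEM = 16.900*√(1 − 0.691) ≈ 9.394
Standard error of the difference = 9.394·√2 ≈ 13.286
z = 5 / 13.286 ≈ 0.376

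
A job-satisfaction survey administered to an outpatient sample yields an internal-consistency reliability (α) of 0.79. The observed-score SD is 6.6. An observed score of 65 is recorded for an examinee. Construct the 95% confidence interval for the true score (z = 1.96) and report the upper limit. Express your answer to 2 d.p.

70.93

SEM = 6.600·√(1 − 0.790) ≈ 3.024
Half-width = 1.96·3.024 ≈ 5.928
Upper limit = 65 + 5.928 ≈ 70.928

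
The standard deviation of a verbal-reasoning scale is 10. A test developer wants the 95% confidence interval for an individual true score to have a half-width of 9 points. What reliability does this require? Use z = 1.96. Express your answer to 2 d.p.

0.79

SEM needed = half-width / z = 9/1.96 ≈ 4.59184
r = 1 − (4.59184/10)² ≈ 1 − 0.21085 ≈ 0.78915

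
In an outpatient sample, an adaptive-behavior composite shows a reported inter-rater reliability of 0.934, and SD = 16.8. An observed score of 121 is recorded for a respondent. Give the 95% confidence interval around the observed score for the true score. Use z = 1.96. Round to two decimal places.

SEM = 16.80000*√(1 − 0.93400) ≈ 4.31600
1.96 * SEM ≈ 8.45936
CI = 121 ± 8.45936 → [112.54064, 129.45936]

[112.54, 129.46]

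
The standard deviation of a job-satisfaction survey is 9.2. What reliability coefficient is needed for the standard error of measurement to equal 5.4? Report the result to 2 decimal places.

0.66

r = 1 − (5.400/9.2)² ≈ 1 − 0.345 ≈ 0.655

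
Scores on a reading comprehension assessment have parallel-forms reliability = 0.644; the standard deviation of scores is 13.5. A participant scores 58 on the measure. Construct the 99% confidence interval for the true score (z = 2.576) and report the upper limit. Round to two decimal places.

78.75

SEM = 13.500*√(1 − 0.644) ≈ 8.055
Margin = 2.576 * 8.055 ≈ 20.749
Upper limit = 58 + 20.749 ≈ 78.749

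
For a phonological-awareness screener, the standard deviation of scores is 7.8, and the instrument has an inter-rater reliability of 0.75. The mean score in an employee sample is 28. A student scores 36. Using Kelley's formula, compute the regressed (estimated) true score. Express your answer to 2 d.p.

T̂ = 0.7500(36) + 0.2500(28) ≃ 34.0000

34.00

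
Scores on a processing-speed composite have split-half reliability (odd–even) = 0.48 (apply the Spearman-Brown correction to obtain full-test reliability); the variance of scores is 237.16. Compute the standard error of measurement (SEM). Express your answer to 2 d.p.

σ = 237.16^(1/2) = 15.4000
Spearman-Brown: r = 2(0.48) / (1 + 0.48) = 0.9600 / 1.4800 ≃ 0.6486
SEM = 15.4000·√(1 − 0.6486) ≃ 9.1283

9.13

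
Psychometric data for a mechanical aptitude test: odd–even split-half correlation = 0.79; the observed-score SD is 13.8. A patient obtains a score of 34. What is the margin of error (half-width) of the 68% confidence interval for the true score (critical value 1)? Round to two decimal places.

r_full = 2·0.79 / (1 + 0.79) ≃ 0.883
SEM = 13.800 · √(1 − 0.883) = 13.800 · √0.117 ≃ 13.800 · 0.343 ≃ 4.727
Margin = 1 · 4.727 ≃ 4.727

4.73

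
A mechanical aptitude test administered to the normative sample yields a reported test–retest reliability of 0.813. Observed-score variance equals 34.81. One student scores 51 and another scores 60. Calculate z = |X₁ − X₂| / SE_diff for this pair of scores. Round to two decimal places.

σ = 34.81^(1/2) = 5.90000
SEM = 5.90000*√(1 − 0.81300) ≈ 2.55137
Standard error of the difference = 2.55137·√2 ≈ 3.60818
z = |51 − 60| / 3.60818 = 9 / 3.60818 ≈ 2.49433

2.49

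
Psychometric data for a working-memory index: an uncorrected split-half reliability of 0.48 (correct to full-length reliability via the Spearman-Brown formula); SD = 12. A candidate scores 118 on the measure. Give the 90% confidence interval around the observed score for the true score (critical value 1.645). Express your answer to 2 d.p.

Spearman-Brown: r = 2(0.48) / (1 + 0.48) = 0.9600 / 1.4800 ≈ 0.6486
The standard error of measurement is 12.0000·√(1 − 0.6486) ≈ 12.0000·0.5927 ≈ 7.1130.
Margin = 1.645 · 7.1130 ≈ 11.7009
CI = 118 ± 11.7009 → [106.2991, 129.7009]

[106.30, 129.70]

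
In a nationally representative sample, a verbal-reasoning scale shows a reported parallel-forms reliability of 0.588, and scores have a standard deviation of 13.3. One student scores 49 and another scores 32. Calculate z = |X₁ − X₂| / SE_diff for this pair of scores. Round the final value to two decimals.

SEM = 13.30000·√(1 − 0.58800) ≈ 8.53690
SE_diff = SEM · √2 ≈ 8.53690 · 1.41421 ≈ 12.07300
z = 17 / 12.07300 ≈ 1.40810

1.41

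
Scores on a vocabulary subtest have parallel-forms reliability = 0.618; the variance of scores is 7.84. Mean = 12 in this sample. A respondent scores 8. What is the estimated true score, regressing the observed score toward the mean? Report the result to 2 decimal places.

T̂ = r·X + (1 − r)·M = 0.618*8 + 0.382*12 = 4.944 + 4.584 ≈ 9.528

9.53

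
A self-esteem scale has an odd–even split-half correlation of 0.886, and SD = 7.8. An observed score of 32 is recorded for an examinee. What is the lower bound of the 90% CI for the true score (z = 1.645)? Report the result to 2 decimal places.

28.85

r_full = 2·0.886 / (1 + 0.886) ≈ 0.940
SEM = 7.800*√(1 − 0.940) ≈ 1.918
1.645 * SEM ≈ 3.155
Lower limit = 32 − 3.155 ≈ 28.845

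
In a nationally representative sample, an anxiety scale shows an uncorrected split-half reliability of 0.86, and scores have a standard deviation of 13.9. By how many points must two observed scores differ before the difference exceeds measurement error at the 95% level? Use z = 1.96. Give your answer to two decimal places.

10.57

r_full = 2·0.86 / (1 + 0.86) ≈ 0.925
SEM = 13.900 × √(1 − 0.925) = 13.900 × √0.075 ≈ 13.900 × 0.274 ≈ 3.813
SE_diff = √2 × SEM ≈ 5.393
Smallest detectable difference = 1.96×5.393 ≈ 10.570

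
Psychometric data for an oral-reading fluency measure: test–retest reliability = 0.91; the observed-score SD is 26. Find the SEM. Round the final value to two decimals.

SEM = 26.0000 · √(1 − 0.9100) = 26.0000 · √0.0900 ≈ 26.0000 · 0.3000 ≈ 7.8000

7.80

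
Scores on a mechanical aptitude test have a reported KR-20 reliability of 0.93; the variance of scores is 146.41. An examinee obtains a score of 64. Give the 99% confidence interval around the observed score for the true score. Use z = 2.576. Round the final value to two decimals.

σ = 146.41^(1/2) = 12.1000
The standard error of measurement is 12.1000*√(1 − 0.9300) ≈ 12.1000*0.2646 ≈ 3.2014.
Half-width = 2.576*3.2014 ≈ 8.2467
99% CI: 64 ± 8.2467 = [55.7533, 72.2467]

[55.75, 72.25]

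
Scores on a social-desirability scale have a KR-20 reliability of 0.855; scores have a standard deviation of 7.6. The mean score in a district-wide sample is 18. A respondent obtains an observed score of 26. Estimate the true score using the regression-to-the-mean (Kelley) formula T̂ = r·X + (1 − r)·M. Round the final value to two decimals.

24.84

Estimated true score = 0.8550·26 + (1 − 0.8550)·18 ≈ 24.8400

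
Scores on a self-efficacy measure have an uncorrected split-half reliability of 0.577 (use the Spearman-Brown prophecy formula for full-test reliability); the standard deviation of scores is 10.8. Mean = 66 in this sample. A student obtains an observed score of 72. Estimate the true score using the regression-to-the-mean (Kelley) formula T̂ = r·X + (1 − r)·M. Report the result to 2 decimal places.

Full-length reliability (Spearman-Brown) = 2(0.577)/(1+0.577) ≃ 0.73177
T̂ = r·X + (1 − r)·M = 0.73177·72 + 0.26823·66 ≃ 52.68738 + 17.70323 ≃ 70.39062

70.39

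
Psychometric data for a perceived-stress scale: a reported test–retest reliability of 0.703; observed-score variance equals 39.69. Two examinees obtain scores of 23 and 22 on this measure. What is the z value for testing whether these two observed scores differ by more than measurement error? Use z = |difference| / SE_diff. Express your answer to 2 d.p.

SD = √39.69 = 6.300
The standard error of measurement is 6.300·√(1 − 0.703) ≃ 6.300·0.545 ≃ 3.433.
SE_diff = SEM · √2 ≃ 3.433 · 1.414 ≃ 4.855
z = 1 / 4.855 ≃ 0.206

0.21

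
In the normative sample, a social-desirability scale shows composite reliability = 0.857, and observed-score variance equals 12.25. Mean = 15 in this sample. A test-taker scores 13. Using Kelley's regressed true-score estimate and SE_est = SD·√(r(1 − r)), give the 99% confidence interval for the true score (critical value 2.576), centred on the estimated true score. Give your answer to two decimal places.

[10.13, 16.44]

SD = √12.25 ≈ 3.500
Estimated true score = 0.857*13 + (1 − 0.857)*15 ≈ 13.286
SE_est = 3.500*√(0.857*0.143) ≈ 1.225
CI = 13.286 ± 2.576 * 1.225 → [10.130, 16.442]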